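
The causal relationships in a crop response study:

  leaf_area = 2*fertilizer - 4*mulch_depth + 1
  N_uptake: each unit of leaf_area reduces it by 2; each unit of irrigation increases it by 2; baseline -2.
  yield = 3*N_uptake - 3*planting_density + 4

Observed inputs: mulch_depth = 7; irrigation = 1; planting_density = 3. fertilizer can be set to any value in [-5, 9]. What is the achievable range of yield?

Substituting into the leaf_area equation gives leaf_area = 2*fertilizer - 27.
This gives N_uptake = -4*fertilizer + 54.
This gives yield = -12*fertilizer + 157.
Linear in fertilizer, so extremes are at the endpoints: fertilizer = -5 gives yield = 217; fertilizer = 9 gives yield = 49.

49 to 217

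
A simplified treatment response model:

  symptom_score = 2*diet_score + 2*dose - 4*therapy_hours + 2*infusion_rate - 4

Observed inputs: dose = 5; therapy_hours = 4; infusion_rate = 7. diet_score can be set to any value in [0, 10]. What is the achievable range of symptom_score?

4 to 24

Substituting into the symptom_score equation gives symptom_score = 2*diet_score + 4.
Linear in diet_score, so extremes are at the endpoints: diet_score = 0 gives symptom_score = 4; diet_score = 10 gives symptom_score = 24.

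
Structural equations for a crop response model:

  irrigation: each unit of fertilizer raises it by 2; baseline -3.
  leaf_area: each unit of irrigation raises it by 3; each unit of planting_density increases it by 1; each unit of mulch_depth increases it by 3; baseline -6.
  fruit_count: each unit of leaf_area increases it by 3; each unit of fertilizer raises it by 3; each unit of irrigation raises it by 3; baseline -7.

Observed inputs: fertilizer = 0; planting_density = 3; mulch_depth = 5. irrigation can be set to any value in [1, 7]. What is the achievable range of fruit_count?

Intervening on irrigation fixes its value directly, overriding its dependence on fertilizer.
Substituting into the leaf_area equation gives leaf_area = 3*irrigation + 12.
So fruit_count = 12*irrigation + 29.
Linear in irrigation, so extremes are at the endpoints: irrigation = 1 gives fruit_count = 41; irrigation = 7 gives fruit_count = 113.

41 to 113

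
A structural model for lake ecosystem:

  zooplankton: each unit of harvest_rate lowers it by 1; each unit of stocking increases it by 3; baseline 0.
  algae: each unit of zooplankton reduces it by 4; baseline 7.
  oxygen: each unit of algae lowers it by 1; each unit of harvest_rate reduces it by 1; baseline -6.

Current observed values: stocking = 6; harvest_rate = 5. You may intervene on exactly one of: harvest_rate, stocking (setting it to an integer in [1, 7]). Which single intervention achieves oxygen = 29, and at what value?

set harvest_rate = 6

Intervening on harvest_rate: with other inputs at their observed values, oxygen = -5*harvest_rate + 59. Solving for 29 gives harvest_rate = 6, within [1, 7].
Intervening on stocking: oxygen = 12*stocking - 38. Reaching 29 requires stocking = 67/12, not an integer.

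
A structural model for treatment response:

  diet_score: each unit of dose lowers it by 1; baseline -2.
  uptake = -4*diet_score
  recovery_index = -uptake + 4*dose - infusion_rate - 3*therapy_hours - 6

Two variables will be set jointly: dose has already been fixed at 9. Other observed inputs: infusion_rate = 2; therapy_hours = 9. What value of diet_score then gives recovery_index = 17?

diet_score = 4

With dose held at 9:
Intervening on diet_score fixes its value directly, overriding its dependence on dose.
Substituting into the recovery_index equation gives recovery_index = 4*diet_score + 1.
Solve 4*diet_score + 1 = 17: diet_score = (17 - 1) / 4 = 4.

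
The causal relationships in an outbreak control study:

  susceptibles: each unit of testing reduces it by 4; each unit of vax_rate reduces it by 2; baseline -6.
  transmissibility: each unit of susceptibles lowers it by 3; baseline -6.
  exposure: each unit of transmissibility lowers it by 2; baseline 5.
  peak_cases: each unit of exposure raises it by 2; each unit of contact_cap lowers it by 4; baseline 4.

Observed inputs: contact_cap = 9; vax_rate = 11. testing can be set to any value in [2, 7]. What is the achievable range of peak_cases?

Substituting into the susceptibles equation gives susceptibles = -4*testing - 28.
Substituting into the transmissibility equation gives transmissibility = 12*testing + 78.
So exposure = -24*testing - 151.
So peak_cases = -48*testing - 334.
Linear in testing, so extremes are at the endpoints: testing = 2 gives peak_cases = -430; testing = 7 gives peak_cases = -670.

-670 to -430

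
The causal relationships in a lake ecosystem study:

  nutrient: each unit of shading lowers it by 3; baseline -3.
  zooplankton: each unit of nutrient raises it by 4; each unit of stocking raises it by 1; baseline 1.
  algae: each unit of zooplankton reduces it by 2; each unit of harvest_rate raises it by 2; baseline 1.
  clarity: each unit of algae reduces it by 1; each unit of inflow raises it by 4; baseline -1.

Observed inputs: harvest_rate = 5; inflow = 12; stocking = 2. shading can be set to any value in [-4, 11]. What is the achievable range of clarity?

-246 to 114

Substituting into the zooplankton equation gives zooplankton = -12*shading - 9.
algae becomes 24*shading + 29.
So clarity = -24*shading + 18.
Linear in shading, so extremes are at the endpoints: shading = -4 gives clarity = 114; shading = 11 gives clarity = -246.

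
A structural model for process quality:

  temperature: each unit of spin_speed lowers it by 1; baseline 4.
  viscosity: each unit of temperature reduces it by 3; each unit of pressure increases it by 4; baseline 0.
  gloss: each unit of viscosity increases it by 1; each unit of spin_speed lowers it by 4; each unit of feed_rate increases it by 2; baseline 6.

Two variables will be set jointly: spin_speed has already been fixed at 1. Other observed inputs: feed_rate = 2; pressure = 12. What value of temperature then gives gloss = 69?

temperature = -5

With spin_speed held at 1:
Intervening on temperature fixes its value directly, overriding its dependence on spin_speed.
Substituting into the viscosity equation gives viscosity = -3*temperature + 48.
This gives gloss = -3*temperature + 54.
Solve -3*temperature + 54 = 69: temperature = (69 - 54) / -3 = -5.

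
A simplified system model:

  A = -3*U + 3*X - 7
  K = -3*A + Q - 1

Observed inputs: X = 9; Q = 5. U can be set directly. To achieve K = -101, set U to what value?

U = -5

Substituting into the A equation gives A = -3*U + 20.
So K = 9*U - 56.
Solve 9*U - 56 = -101: U = (-101 + 56) / 9 = -5.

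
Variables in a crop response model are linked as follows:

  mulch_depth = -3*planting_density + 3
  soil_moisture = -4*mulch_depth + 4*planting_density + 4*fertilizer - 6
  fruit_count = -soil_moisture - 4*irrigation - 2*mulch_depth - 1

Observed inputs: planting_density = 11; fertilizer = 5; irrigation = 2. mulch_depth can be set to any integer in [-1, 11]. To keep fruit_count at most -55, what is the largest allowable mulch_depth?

mulch_depth = 6

Intervening on mulch_depth fixes its value directly, overriding its dependence on planting_density.
Substituting into the soil_moisture equation gives soil_moisture = -4*mulch_depth + 58.
So fruit_count = 2*mulch_depth - 67.
Require 2*mulch_depth - 67 ≤ -55, so mulch_depth ≤ 6.
The largest integer in [-1, 11] satisfying this is 6.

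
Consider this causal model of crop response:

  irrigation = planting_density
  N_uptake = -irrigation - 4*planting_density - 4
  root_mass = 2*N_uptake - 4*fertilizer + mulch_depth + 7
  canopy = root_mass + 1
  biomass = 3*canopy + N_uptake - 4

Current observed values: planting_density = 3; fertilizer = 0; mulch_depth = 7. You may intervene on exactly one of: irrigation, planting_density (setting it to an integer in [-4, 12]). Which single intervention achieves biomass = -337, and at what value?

Intervening on irrigation: biomass = -7*irrigation - 71. Reaching -337 requires irrigation = 38, outside [-4, 12].
Intervening on planting_density: with other inputs at their observed values, biomass = -35*planting_density + 13. Solving for -337 gives planting_density = 10, within [-4, 12].

set planting_density = 10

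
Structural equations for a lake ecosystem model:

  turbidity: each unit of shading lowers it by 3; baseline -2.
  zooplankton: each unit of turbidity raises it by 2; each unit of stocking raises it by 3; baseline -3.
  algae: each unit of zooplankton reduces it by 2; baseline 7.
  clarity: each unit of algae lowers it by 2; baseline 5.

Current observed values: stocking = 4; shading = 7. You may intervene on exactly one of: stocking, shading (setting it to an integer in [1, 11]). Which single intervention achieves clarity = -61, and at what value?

Intervening on stocking: clarity = 12*stocking - 205. Reaching -61 requires stocking = 12, outside [1, 11].
Intervening on shading: with other inputs at their observed values, clarity = -24*shading + 11. Solving for -61 gives shading = 3, within [1, 11].

set shading = 3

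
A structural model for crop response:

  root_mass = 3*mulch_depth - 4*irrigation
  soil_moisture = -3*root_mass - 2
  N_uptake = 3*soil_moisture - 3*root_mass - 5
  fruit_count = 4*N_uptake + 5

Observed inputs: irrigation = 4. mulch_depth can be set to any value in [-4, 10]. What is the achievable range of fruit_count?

-711 to 1305

Substituting into the root_mass equation gives root_mass = 3*mulch_depth - 16.
Substituting into the soil_moisture equation gives soil_moisture = -9*mulch_depth + 46.
Substituting into the N_uptake equation gives N_uptake = -36*mulch_depth + 181.
fruit_count becomes -144*mulch_depth + 729.
Linear in mulch_depth, so extremes are at the endpoints: mulch_depth = -4 gives fruit_count = 1305; mulch_depth = 10 gives fruit_count = -711.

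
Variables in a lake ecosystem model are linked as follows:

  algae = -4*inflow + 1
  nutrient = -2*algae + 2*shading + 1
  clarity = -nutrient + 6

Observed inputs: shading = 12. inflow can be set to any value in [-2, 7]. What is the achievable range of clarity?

-73 to -1

Substituting into the nutrient equation gives nutrient = 8*inflow + 23.
So clarity = -8*inflow - 17.
Linear in inflow, so extremes are at the endpoints: inflow = -2 gives clarity = -1; inflow = 7 gives clarity = -73.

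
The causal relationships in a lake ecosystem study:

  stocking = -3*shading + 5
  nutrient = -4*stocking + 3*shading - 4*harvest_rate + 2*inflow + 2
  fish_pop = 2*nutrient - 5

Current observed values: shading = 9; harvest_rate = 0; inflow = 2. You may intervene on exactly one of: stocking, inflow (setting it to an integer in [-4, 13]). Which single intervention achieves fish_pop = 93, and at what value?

Intervening on stocking: with other inputs at their observed values, fish_pop = -8*stocking + 61. Solving for 93 gives stocking = -4, within [-4, 13].
Intervening on inflow: fish_pop = 4*inflow + 229. Reaching 93 requires inflow = -34, outside [-4, 13].

set stocking = -4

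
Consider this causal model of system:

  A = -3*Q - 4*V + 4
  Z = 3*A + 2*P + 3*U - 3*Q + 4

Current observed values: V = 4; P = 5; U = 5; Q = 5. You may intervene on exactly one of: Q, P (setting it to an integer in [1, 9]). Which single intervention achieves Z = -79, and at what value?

Intervening on Q: with other inputs at their observed values, Z = -12*Q - 7. Solving for -79 gives Q = 6, within [1, 9].
Intervening on P: Z = 2*P - 77. Reaching -79 requires P = -1, outside [1, 9].

set Q = 6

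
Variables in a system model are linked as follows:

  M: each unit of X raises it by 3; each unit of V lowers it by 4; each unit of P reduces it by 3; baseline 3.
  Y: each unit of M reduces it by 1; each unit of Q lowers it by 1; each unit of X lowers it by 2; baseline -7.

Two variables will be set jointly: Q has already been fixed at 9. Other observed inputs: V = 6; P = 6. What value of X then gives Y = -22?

X = 9

With Q held at 9:
Substituting into the M equation gives M = 3*X - 39.
This gives Y = -5*X + 23.
Solve -5*X + 23 = -22: X = (-22 - 23) / -5 = 9.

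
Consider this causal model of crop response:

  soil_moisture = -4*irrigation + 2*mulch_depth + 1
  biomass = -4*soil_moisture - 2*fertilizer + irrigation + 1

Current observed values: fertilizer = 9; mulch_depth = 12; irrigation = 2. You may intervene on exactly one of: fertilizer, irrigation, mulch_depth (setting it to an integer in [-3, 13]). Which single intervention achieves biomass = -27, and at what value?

Intervening on fertilizer: biomass = -2*fertilizer - 65. Reaching -27 requires fertilizer = -19, outside [-3, 13].
Intervening on irrigation: biomass = 17*irrigation - 117. Reaching -27 requires irrigation = 90/17, not an integer.
Intervening on mulch_depth: with other inputs at their observed values, biomass = -8*mulch_depth + 13. Solving for -27 gives mulch_depth = 5, within [-3, 13].

set mulch_depth = 5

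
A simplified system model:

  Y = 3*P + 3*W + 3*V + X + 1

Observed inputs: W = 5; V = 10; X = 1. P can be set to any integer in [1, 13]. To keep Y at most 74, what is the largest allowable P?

Substituting into the Y equation gives Y = 3*P + 47.
Require 3*P + 47 ≤ 74, so P ≤ 9.
The largest integer in [1, 13] satisfying this is 9.

P = 9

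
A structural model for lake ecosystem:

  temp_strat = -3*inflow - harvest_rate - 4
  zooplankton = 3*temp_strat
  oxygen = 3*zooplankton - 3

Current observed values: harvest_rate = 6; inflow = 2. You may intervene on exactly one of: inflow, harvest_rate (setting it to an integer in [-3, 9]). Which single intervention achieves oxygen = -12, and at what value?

set inflow = -3

Intervening on inflow: with other inputs at their observed values, oxygen = -27*inflow - 93. Solving for -12 gives inflow = -3, within [-3, 9].
Intervening on harvest_rate: oxygen = -9*harvest_rate - 93. Reaching -12 requires harvest_rate = -9, outside [-3, 9].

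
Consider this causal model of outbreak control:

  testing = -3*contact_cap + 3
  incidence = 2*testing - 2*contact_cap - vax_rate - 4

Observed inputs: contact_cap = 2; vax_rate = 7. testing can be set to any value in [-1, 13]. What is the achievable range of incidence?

-17 to 11

Intervening on testing fixes its value directly, overriding its dependence on contact_cap.
Substituting into the incidence equation gives incidence = 2*testing - 15.
Linear in testing, so extremes are at the endpoints: testing = -1 gives incidence = -17; testing = 13 gives incidence = 11.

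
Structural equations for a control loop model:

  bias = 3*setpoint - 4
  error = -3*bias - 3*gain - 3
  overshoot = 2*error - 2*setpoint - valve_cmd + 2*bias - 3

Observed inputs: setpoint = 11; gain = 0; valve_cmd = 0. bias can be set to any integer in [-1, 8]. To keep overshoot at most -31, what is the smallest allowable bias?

Intervening on bias fixes its value directly, overriding its dependence on setpoint.
Substituting into the error equation gives error = -3*bias - 3.
Substituting into the overshoot equation gives overshoot = -4*bias - 31.
Require -4*bias - 31 ≤ -31, so bias ≥ 0.
The smallest integer in [-1, 8] satisfying this is 0.

bias = 0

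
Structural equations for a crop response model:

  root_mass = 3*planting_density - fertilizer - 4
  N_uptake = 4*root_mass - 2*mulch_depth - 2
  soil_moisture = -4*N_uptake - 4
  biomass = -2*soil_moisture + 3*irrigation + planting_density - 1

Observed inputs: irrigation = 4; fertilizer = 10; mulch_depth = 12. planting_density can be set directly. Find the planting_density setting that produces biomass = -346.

Substituting into the root_mass equation gives root_mass = 3*planting_density - 14.
Substituting into the N_uptake equation gives N_uptake = 12*planting_density - 82.
soil_moisture becomes -48*planting_density + 324.
Substituting into the biomass equation gives biomass = 97*planting_density - 637.
Solve 97*planting_density - 637 = -346: planting_density = (-346 + 637) / 97 = 3.

planting_density = 3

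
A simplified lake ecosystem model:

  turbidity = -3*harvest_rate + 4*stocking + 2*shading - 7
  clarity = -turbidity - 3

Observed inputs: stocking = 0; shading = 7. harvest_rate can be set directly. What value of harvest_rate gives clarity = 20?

harvest_rate = 10

Substituting into the turbidity equation gives turbidity = -3*harvest_rate + 7.
So clarity = 3*harvest_rate - 10.
Solve 3*harvest_rate - 10 = 20: harvest_rate = (20 + 10) / 3 = 10.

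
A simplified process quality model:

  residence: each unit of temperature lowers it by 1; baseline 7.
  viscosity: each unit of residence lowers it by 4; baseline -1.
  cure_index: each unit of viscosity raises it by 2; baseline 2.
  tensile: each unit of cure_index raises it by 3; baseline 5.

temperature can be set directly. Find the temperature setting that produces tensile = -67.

temperature = 4

Substituting into the viscosity equation gives viscosity = 4*temperature - 29.
This gives cure_index = 8*temperature - 56.
Substituting into the tensile equation gives tensile = 24*temperature - 163.
Solve 24*temperature - 163 = -67: temperature = (-67 + 163) / 24 = 4.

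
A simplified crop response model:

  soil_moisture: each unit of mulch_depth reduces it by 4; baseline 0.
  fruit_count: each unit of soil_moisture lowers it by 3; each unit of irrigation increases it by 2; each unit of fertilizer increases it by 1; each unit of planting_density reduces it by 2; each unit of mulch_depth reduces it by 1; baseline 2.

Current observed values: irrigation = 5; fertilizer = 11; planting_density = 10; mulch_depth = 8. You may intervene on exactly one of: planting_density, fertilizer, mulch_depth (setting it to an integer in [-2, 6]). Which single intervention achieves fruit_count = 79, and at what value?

Intervening on planting_density: fruit_count = -2*planting_density + 111. Reaching 79 requires planting_density = 16, outside [-2, 6].
Intervening on fertilizer: with other inputs at their observed values, fruit_count = fertilizer + 80. Solving for 79 gives fertilizer = -1, within [-2, 6].
Intervening on mulch_depth: fruit_count = 11*mulch_depth + 3. Reaching 79 requires mulch_depth = 76/11, not an integer.

set fertilizer = -1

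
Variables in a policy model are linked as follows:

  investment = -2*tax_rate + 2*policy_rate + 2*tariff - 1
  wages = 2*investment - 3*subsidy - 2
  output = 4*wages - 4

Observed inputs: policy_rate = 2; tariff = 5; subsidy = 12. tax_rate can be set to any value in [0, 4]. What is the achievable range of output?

-116 to -52

Substituting into the investment equation gives investment = -2*tax_rate + 13.
wages becomes -4*tax_rate - 12.
output becomes -16*tax_rate - 52.
Linear in tax_rate, so extremes are at the endpoints: tax_rate = 0 gives output = -52; tax_rate = 4 gives output = -116.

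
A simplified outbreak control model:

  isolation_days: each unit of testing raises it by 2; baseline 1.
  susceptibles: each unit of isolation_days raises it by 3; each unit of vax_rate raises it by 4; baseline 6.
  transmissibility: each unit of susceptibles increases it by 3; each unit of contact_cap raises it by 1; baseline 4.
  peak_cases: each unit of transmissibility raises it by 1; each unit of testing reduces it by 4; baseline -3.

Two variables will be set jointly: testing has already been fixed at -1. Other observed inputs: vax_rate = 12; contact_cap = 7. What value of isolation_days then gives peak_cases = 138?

isolation_days = -4

With testing held at -1:
Intervening on isolation_days fixes its value directly, overriding its dependence on testing.
Substituting into the susceptibles equation gives susceptibles = 3*isolation_days + 54.
Substituting into the transmissibility equation gives transmissibility = 9*isolation_days + 173.
Substituting into the peak_cases equation gives peak_cases = 9*isolation_days + 174.
Solve 9*isolation_days + 174 = 138: isolation_days = (138 - 174) / 9 = -4.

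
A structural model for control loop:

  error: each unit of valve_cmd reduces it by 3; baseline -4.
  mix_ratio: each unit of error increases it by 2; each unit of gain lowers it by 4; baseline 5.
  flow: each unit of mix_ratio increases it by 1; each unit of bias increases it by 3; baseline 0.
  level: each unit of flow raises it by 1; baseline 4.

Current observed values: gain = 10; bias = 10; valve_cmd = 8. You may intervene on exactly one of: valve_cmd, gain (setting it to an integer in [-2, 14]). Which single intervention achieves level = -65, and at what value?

Intervening on valve_cmd: level = -6*valve_cmd - 9. Reaching -65 requires valve_cmd = 28/3, not an integer.
Intervening on gain: with other inputs at their observed values, level = -4*gain - 17. Solving for -65 gives gain = 12, within [-2, 14].

set gain = 12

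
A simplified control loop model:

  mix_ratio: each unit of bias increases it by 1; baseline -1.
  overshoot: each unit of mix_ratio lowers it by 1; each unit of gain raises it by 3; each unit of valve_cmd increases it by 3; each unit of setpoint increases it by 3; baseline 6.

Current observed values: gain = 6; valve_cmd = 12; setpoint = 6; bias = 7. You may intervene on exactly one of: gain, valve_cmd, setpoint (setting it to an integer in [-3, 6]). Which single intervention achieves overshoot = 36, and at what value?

set valve_cmd = 0

Intervening on gain: overshoot = 3*gain + 54. Reaching 36 requires gain = -6, outside [-3, 6].
Intervening on valve_cmd: with other inputs at their observed values, overshoot = 3*valve_cmd + 36. Solving for 36 gives valve_cmd = 0, within [-3, 6].
Intervening on setpoint: overshoot = 3*setpoint + 54. Reaching 36 requires setpoint = -6, outside [-3, 6].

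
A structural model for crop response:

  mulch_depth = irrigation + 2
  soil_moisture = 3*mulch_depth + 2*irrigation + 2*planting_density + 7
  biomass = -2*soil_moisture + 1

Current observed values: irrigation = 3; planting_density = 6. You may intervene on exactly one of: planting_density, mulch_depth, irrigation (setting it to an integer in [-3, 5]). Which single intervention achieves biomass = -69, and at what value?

Intervening on planting_density: biomass = -4*planting_density - 55. Reaching -69 requires planting_density = 7/2, not an integer.
Intervening on mulch_depth: biomass = -6*mulch_depth - 49. Reaching -69 requires mulch_depth = 10/3, not an integer.
Intervening on irrigation: with other inputs at their observed values, biomass = -10*irrigation - 49. Solving for -69 gives irrigation = 2, within [-3, 5].

set irrigation = 2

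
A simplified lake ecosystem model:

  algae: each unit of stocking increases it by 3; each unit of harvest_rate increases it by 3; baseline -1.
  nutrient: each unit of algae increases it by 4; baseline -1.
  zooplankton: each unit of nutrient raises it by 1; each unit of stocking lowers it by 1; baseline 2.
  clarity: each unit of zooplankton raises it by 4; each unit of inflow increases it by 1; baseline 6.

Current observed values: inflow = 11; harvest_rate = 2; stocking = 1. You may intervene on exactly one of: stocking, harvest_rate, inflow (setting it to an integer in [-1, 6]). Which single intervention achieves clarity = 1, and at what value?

Intervening on stocking: clarity = 44*stocking + 101. Reaching 1 requires stocking = -25/11, not an integer.
Intervening on harvest_rate: with other inputs at their observed values, clarity = 48*harvest_rate + 49. Solving for 1 gives harvest_rate = -1, within [-1, 6].
Intervening on inflow: clarity = inflow + 134. Reaching 1 requires inflow = -133, outside [-1, 6].

set harvest_rate = -1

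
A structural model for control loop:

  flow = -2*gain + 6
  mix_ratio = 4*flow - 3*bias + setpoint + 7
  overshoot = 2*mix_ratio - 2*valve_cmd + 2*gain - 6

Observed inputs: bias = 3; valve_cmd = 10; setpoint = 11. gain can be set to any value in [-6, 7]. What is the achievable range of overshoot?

Substituting into the mix_ratio equation gives mix_ratio = -8*gain + 33.
Substituting into the overshoot equation gives overshoot = -14*gain + 40.
Linear in gain, so extremes are at the endpoints: gain = -6 gives overshoot = 124; gain = 7 gives overshoot = -58.

-58 to 124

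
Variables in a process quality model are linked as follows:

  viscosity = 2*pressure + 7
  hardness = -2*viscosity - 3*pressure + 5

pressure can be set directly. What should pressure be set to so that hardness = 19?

pressure = -4

Substituting into the hardness equation gives hardness = -7*pressure - 9.
Solve -7*pressure - 9 = 19: pressure = (19 + 9) / -7 = -4.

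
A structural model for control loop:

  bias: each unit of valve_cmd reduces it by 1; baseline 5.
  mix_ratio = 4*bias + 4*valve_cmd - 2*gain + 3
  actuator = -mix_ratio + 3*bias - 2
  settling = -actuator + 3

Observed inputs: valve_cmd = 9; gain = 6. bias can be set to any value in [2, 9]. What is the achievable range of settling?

Intervening on bias fixes its value directly, overriding its dependence on valve_cmd.
Substituting into the mix_ratio equation gives mix_ratio = 4*bias + 27.
So actuator = -bias - 29.
Substituting into the settling equation gives settling = bias + 32.
Linear in bias, so extremes are at the endpoints: bias = 2 gives settling = 34; bias = 9 gives settling = 41.

34 to 41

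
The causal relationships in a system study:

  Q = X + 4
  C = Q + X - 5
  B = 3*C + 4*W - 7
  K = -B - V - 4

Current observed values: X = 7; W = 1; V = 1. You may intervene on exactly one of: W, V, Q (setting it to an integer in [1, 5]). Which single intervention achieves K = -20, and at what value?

set Q = 4

Intervening on W: K = -4*W - 37. Reaching -20 requires W = -17/4, not an integer.
Intervening on V: K = -V - 40. Reaching -20 requires V = -20, outside [1, 5].
Intervening on Q: with other inputs at their observed values, K = -3*Q - 8. Solving for -20 gives Q = 4, within [1, 5].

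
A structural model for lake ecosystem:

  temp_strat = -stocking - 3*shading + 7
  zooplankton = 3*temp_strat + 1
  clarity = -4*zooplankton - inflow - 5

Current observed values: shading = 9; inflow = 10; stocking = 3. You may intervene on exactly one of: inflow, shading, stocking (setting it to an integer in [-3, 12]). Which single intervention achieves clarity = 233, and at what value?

Intervening on inflow: clarity = -inflow + 267. Reaching 233 requires inflow = 34, outside [-3, 12].
Intervening on shading: clarity = 36*shading - 67. Reaching 233 requires shading = 25/3, not an integer.
Intervening on stocking: with other inputs at their observed values, clarity = 12*stocking + 221. Solving for 233 gives stocking = 1, within [-3, 12].

set stocking = 1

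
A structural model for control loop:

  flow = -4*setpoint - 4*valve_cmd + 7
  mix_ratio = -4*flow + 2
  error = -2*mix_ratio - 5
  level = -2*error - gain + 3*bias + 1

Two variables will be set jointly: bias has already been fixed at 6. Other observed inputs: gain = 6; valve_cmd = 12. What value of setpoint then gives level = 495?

setpoint = -3

With bias held at 6:
Substituting into the flow equation gives flow = -4*setpoint - 41.
Substituting into the mix_ratio equation gives mix_ratio = 16*setpoint + 166.
Substituting into the error equation gives error = -32*setpoint - 337.
Substituting into the level equation gives level = 64*setpoint + 687.
Solve 64*setpoint + 687 = 495: setpoint = (495 - 687) / 64 = -3.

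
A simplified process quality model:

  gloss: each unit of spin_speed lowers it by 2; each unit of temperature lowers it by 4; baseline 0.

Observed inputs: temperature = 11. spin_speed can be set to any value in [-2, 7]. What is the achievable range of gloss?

-58 to -40

Substituting into the gloss equation gives gloss = -2*spin_speed - 44.
Linear in spin_speed, so extremes are at the endpoints: spin_speed = -2 gives gloss = -40; spin_speed = 7 gives gloss = -58.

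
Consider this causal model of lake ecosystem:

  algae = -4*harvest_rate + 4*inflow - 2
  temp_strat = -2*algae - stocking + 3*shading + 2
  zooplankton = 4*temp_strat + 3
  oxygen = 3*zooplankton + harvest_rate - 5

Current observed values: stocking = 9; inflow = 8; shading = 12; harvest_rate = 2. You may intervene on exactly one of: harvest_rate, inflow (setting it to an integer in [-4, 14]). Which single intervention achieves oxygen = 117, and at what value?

Intervening on harvest_rate: with other inputs at their observed values, oxygen = 97*harvest_rate - 368. Solving for 117 gives harvest_rate = 5, within [-4, 14].
Intervening on inflow: oxygen = -96*inflow + 594. Reaching 117 requires inflow = 159/32, not an integer.

set harvest_rate = 5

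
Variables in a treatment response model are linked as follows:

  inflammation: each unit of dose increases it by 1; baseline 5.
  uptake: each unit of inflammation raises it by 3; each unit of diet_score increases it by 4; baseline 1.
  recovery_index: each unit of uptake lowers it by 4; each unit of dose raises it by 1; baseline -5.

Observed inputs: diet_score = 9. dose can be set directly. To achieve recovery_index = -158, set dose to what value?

Substituting into the uptake equation gives uptake = 3*dose + 52.
Substituting into the recovery_index equation gives recovery_index = -11*dose - 213.
Solve -11*dose - 213 = -158: dose = (-158 + 213) / -11 = -5.

dose = -5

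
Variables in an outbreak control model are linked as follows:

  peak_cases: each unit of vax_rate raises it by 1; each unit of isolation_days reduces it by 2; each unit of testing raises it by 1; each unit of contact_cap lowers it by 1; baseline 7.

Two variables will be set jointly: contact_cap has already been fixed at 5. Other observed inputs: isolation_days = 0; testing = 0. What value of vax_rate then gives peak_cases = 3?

With contact_cap held at 5:
Substituting into the peak_cases equation gives peak_cases = vax_rate + 2.
Solve vax_rate + 2 = 3: vax_rate = (3 - 2) / 1 = 1.

vax_rate = 1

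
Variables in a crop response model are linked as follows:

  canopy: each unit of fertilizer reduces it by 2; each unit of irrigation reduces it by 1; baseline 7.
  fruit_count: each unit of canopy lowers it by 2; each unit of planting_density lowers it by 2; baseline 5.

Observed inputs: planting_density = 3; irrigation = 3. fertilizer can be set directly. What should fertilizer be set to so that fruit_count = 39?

fertilizer = 12

Substituting into the canopy equation gives canopy = -2*fertilizer + 4.
So fruit_count = 4*fertilizer - 9.
Solve 4*fertilizer - 9 = 39: fertilizer = (39 + 9) / 4 = 12.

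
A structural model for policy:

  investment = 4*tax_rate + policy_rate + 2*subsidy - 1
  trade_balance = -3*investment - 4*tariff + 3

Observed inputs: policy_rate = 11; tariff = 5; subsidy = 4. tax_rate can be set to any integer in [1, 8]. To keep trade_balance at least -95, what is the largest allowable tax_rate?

tax_rate = 2

Substituting into the investment equation gives investment = 4*tax_rate + 18.
Substituting into the trade_balance equation gives trade_balance = -12*tax_rate - 71.
Require -12*tax_rate - 71 ≥ -95, so tax_rate ≤ 2.
The largest integer in [1, 8] satisfying this is 2.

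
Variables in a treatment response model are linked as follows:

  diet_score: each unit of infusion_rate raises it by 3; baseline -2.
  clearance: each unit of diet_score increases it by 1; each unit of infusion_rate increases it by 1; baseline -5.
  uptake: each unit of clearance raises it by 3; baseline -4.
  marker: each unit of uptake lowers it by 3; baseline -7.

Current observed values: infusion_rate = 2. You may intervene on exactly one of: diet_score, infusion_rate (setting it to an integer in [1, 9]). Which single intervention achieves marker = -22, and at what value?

Intervening on diet_score: with other inputs at their observed values, marker = -9*diet_score + 32. Solving for -22 gives diet_score = 6, within [1, 9].
Intervening on infusion_rate: marker = -36*infusion_rate + 68. Reaching -22 requires infusion_rate = 5/2, not an integer.

set diet_score = 6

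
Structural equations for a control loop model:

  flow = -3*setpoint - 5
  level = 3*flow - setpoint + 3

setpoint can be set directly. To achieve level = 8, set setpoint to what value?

setpoint = -2

Substituting into the level equation gives level = -10*setpoint - 12.
Solve -10*setpoint - 12 = 8: setpoint = (8 + 12) / -10 = -2.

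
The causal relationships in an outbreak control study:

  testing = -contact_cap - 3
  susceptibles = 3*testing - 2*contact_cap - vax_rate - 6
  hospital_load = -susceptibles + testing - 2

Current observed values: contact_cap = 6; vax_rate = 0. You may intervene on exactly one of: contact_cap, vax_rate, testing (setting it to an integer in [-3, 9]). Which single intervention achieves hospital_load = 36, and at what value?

Intervening on contact_cap: hospital_load = 4*contact_cap + 10. Reaching 36 requires contact_cap = 13/2, not an integer.
Intervening on vax_rate: with other inputs at their observed values, hospital_load = vax_rate + 34. Solving for 36 gives vax_rate = 2, within [-3, 9].
Intervening on testing: hospital_load = -2*testing + 16. Reaching 36 requires testing = -10, outside [-3, 9].

set vax_rate = 2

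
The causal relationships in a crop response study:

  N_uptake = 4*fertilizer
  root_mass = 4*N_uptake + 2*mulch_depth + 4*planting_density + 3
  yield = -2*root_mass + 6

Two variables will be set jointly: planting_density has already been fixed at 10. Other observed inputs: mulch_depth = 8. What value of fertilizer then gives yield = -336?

fertilizer = 7

With planting_density held at 10:
Substituting into the root_mass equation gives root_mass = 16*fertilizer + 59.
This gives yield = -32*fertilizer - 112.
Solve -32*fertilizer - 112 = -336: fertilizer = (-336 + 112) / -32 = 7.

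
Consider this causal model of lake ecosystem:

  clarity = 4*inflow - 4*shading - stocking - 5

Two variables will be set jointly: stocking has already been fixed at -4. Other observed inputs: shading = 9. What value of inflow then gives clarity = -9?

With stocking held at -4:
Substituting into the clarity equation gives clarity = 4*inflow - 37.
Solve 4*inflow - 37 = -9: inflow = (-9 + 37) / 4 = 7.

inflow = 7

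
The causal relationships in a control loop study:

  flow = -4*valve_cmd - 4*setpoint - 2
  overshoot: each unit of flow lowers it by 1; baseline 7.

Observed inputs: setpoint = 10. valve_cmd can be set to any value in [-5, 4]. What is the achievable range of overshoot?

29 to 65

Substituting into the flow equation gives flow = -4*valve_cmd - 42.
Substituting into the overshoot equation gives overshoot = 4*valve_cmd + 49.
Linear in valve_cmd, so extremes are at the endpoints: valve_cmd = -5 gives overshoot = 29; valve_cmd = 4 gives overshoot = 65.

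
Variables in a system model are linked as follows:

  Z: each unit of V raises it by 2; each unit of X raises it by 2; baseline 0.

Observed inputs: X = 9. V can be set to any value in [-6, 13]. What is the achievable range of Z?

6 to 44

Substituting into the Z equation gives Z = 2*V + 18.
Linear in V, so extremes are at the endpoints: V = -6 gives Z = 6; V = 13 gives Z = 44.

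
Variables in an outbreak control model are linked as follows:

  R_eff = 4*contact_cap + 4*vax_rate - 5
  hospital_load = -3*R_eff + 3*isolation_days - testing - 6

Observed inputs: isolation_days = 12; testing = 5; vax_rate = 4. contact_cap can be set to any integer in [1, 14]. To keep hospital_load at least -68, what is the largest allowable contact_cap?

contact_cap = 5

Substituting into the R_eff equation gives R_eff = 4*contact_cap + 11.
Substituting into the hospital_load equation gives hospital_load = -12*contact_cap - 8.
Require -12*contact_cap - 8 ≥ -68, so contact_cap ≤ 5.
The largest integer in [1, 14] satisfying this is 5.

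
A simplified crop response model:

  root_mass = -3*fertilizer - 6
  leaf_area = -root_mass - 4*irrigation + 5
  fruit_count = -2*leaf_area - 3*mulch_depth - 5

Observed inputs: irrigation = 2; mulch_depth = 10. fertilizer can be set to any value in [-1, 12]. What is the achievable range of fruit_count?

Substituting into the leaf_area equation gives leaf_area = 3*fertilizer + 3.
Substituting into the fruit_count equation gives fruit_count = -6*fertilizer - 41.
Linear in fertilizer, so extremes are at the endpoints: fertilizer = -1 gives fruit_count = -35; fertilizer = 12 gives fruit_count = -113.

-113 to -35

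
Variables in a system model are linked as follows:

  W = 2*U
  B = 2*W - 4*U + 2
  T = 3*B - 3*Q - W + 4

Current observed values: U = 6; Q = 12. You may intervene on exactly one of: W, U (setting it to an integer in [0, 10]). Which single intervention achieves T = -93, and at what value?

set W = 1

Intervening on W: with other inputs at their observed values, T = 5*W - 98. Solving for -93 gives W = 1, within [0, 10].
Intervening on U: T = -2*U - 26. Reaching -93 requires U = 67/2, not an integer.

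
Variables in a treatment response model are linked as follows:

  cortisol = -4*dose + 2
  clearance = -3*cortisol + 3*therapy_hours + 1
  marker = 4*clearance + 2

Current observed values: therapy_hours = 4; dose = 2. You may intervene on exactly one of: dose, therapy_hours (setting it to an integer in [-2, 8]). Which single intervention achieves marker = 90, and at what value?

Intervening on dose: marker = 48*dose + 30. Reaching 90 requires dose = 5/4, not an integer.
Intervening on therapy_hours: with other inputs at their observed values, marker = 12*therapy_hours + 78. Solving for 90 gives therapy_hours = 1, within [-2, 8].

set therapy_hours = 1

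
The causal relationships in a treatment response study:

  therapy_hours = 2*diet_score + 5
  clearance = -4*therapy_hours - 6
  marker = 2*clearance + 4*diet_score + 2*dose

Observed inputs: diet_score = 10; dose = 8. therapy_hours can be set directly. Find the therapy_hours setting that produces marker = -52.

Intervening on therapy_hours fixes its value directly, overriding its dependence on diet_score.
Substituting into the marker equation gives marker = -8*therapy_hours + 44.
Solve -8*therapy_hours + 44 = -52: therapy_hours = (-52 - 44) / -8 = 12.

therapy_hours = 12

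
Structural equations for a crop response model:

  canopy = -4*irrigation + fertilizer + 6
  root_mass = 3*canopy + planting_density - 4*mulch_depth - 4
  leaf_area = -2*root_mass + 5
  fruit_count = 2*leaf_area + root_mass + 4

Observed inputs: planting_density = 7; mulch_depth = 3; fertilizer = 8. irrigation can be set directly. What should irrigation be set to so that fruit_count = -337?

Substituting into the canopy equation gives canopy = -4*irrigation + 14.
root_mass becomes -12*irrigation + 33.
Substituting into the leaf_area equation gives leaf_area = 24*irrigation - 61.
Substituting into the fruit_count equation gives fruit_count = 36*irrigation - 85.
Solve 36*irrigation - 85 = -337: irrigation = (-337 + 85) / 36 = -7.

irrigation = -7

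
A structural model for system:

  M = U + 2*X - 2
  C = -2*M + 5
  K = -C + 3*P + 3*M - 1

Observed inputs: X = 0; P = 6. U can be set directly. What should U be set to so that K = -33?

U = -7

Substituting into the M equation gives M = U - 2.
This gives C = -2*U + 9.
Substituting into the K equation gives K = 5*U + 2.
Solve 5*U + 2 = -33: U = (-33 - 2) / 5 = -7.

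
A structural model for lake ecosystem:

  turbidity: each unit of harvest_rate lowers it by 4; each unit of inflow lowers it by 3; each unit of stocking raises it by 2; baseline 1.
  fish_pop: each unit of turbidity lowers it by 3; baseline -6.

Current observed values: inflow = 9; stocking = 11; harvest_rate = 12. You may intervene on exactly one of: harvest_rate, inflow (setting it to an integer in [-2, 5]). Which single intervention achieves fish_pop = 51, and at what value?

Intervening on harvest_rate: fish_pop = 12*harvest_rate + 6. Reaching 51 requires harvest_rate = 15/4, not an integer.
Intervening on inflow: with other inputs at their observed values, fish_pop = 9*inflow + 69. Solving for 51 gives inflow = -2, within [-2, 5].

set inflow = -2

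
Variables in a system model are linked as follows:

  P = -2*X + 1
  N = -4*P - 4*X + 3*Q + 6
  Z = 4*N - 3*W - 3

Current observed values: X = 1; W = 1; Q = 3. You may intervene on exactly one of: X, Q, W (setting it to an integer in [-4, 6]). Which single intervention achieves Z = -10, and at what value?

Intervening on X: with other inputs at their observed values, Z = 16*X + 38. Solving for -10 gives X = -3, within [-4, 6].
Intervening on Q: Z = 12*Q + 18. Reaching -10 requires Q = -7/3, not an integer.
Intervening on W: Z = -3*W + 57. Reaching -10 requires W = 67/3, not an integer.

set X = -3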